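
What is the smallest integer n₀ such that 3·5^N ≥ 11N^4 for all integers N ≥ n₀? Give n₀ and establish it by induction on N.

At N = 4: 1875 < 2816, so the inequality fails and n₀ ≥ 5. We prove 3·5^N ≥ 11N^4 for all N ≥ 5.
For the base case N = 5: 3·5^N = 9375 and 11N^4 = 6875, so 9375 ≥ 6875.
Inductive step: assume the claim holds for N = p, so 3·5^p ≥ 11p^4.
Then 3·5^(p + 1) = 5·(3·5^p) ≥ 5·(11p^4).
Also, for p ≥ 5 we have 5·(11p^4) ≥ 11(p+1)^4, since 5 ≥ (1 + 1/p)^4 for all p ≥ 5.
Combining, 3·5^(p + 1) ≥ 11(p+1)^4.
By induction, the statement is established for all N ≥ 5.
Hence the smallest such n₀ is 5.

n₀ = 5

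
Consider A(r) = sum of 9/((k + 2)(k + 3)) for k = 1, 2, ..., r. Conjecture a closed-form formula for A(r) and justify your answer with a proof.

We claim A(r) = 3r/(r + 3) for all r ≥ 1.
Base case (r = 1): A(1) = 3/4, and the closed form gives 3/4. They agree.
Inductive step: assume the claim holds for r = k, so A(k) = 3k/(k + 3).
Then A(k+1) = A(k) + (9/((k + 3)(k + 4))) = (3k/(k + 3)) + (9/((k + 3)(k + 4))).
Simplifying, A(k+1) = 3(k + 1)/(k + 4) = 3(k+1)/((k+1) + 3),
which is the closed form with r = k+1.
By the principle of mathematical induction, the result holds for all r ≥ 1.

A(r) = 3r/(r + 3)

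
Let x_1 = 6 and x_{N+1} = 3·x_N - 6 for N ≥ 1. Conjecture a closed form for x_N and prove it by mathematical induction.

x_N = 3^N + 3

Computing the first terms: x_1 = 6, x_2 = 12, x_3 = 30. This suggests x_N = 3^N + 3.
Base step (N = 1): the formula gives 6 = 6 = x_1.
Inductive step: suppose the statement holds for some k ≥ 1, so x_k = 3^k + 3.
Then x_{k+1} = 3·x_k - 6 = 3·(3^k + 3) - 6 = 3^(k + 1) + 3,
which is the claimed formula at N = k+1.
Hence, by induction on N, the claim holds for every N ≥ 1.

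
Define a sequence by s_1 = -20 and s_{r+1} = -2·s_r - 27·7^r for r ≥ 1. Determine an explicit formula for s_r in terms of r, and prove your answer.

Computing the first terms: s_1 = -20, s_2 = -149, s_3 = -1025. This suggests s_r = (-2)^(r - 1) - 3·7^r.
For the base case r = 1: the formula gives -20 = -20 = s_1.
Inductive step: assume the claim holds for r = j, so s_j = (-2)^(j - 1) - 3·7^j.
Then s_{j+1} = -2·s_j - 27·7^j = -2·((-2)^(j - 1) - 3·7^j) - 27·7^j = (-2)^j - 3·7^(j + 1) = (-2)^((j+1) - 1) - 3·7^(j+1),
which is the claimed formula at r = j+1.
Hence, by induction on r, the claim holds for every r ≥ 1.

s_r = (-2)^(r - 1) - 3·7^r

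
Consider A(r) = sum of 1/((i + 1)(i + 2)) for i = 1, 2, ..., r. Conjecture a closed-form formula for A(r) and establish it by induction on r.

We claim A(r) = r/(2(r + 2)) for all r ≥ 1.
Base step (r = 1): A(1) = 1/6, and the closed form gives 1/6. They agree.
Inductive step: suppose the statement holds for some i ≥ 1, so A(i) = i/(2(i + 2)).
Then A(i+1) = A(i) + (1/((i + 2)(i + 3))) = (i/(2(i + 2))) + (1/((i + 2)(i + 3))).
Simplifying, A(i+1) = (i + 1)/(2(i + 3)) = (i+1)/(2((i+1) + 2)),
which is the closed form with r = i+1.
This completes the induction.

A(r) = r/(2(r + 2))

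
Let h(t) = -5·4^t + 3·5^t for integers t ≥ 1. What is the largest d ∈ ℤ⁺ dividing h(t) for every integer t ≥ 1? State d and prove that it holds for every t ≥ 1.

Computing the first values: h(1) = -5 and h(2) = -5; gcd(-5, -5) = 5, so d ≤ 5.
We prove 5 | -5·4^t + 3·5^t for all t ≥ 1 by induction on t.
Base step (t = 1): h(1) = -5 = 5·(-1), so 5 | h(1).
Inductive step: suppose the statement holds for some p ≥ 1, i.e. 5 | h(p). Then
h(p+1) − 5·h(p) = (-5·4^(p+1) + 3·5^(p+1)) − 5·(-5·4^p + 3·5^p) = (-5)·4^p·(4 − 5) = (5)·4^p. Since 5 | h(p) by the inductive hypothesis, 5 | 5·h(p); and 5 | 5 since 5 = 5·1. Therefore 5 | h(p+1).
By the principle of mathematical induction, the result holds for all t ≥ 1.
Therefore the largest such d is 5.

d = 5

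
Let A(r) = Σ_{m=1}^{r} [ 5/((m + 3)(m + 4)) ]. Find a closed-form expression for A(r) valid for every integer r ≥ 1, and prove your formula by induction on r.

We claim A(r) = 5r/(4(r + 4)) for all r ≥ 1.
When r = 1: A(1) = 1/4, and the closed form gives 1/4. They agree.
Suppose the result is true for r = m, so A(m) = 5m/(4(m + 4)).
Then A(m+1) = A(m) + (5/((m + 4)(m + 5))) = (5m/(4(m + 4))) + (5/((m + 4)(m + 5))).
Simplifying, A(m+1) = 5(m + 1)/(4(m + 5)) = 5(m+1)/(4((m+1) + 4)),
which is the closed form with r = m+1.
By induction, the statement is established for all r ≥ 1.

A(r) = 5r/(4(r + 4))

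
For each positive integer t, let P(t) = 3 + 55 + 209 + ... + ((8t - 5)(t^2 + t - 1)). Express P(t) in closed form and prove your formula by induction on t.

We claim P(t) = t(2t^3 + 5t^2 - 3t - 1) for all t ≥ 1.
For the base case t = 1: P(1) = 3, and the closed form gives 3. They agree.
Inductive step: assume the claim holds for t = m, so P(m) = m(2m^3 + 5m^2 - 3m - 1).
Then P(m+1) = P(m) + ((m + (m + 1)^2)(8m + 3)) = (m(2m^3 + 5m^2 - 3m - 1)) + ((m + (m + 1)^2)(8m + 3)).
Simplifying, P(m+1) = (m + 1)(2m^3 + 11m^2 + 13m + 3) = (m+1)(2(m+1)^3 + 5(m+1)^2 - 3(m+1) - 1),
which is the closed form with t = m+1.
Hence, by induction on t, the claim holds for every t ≥ 1.

P(t) = t(2t^3 + 5t^2 - 3t - 1)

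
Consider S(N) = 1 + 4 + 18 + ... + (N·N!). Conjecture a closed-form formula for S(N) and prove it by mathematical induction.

We claim S(N) = (N + 1)N! - 1 for all N ≥ 1.
Base case (N = 1): S(1) = 1, and the closed form gives 1. They agree.
Suppose the result is true for N = k, so S(k) = (k + 1)k! - 1.
Then S(k+1) = S(k) + ((k + 1)(k + 1)!) = ((k + 1)k! - 1) + ((k + 1)(k + 1)!).
Simplifying, S(k+1) = ((k+1) + 1)(k+1)! - 1,
which is the closed form with N = k+1.
By induction, the statement is established for all N ≥ 1.

S(N) = (N + 1)N! - 1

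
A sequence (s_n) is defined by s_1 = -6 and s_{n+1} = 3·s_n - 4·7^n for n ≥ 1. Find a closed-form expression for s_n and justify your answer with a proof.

Computing the first terms: s_1 = -6, s_2 = -46, s_3 = -334. This suggests s_n = 3^(n - 1) - 7^n.
Base case (n = 1): the formula gives -6 = -6 = s_1.
Inductive step: assume the claim holds for n = k, so s_k = 3^(k - 1) - 7^k.
Then s_{k+1} = 3·s_k - 4·7^k = 3·(3^(k - 1) - 7^k) - 4·7^k = 3^k - 7^(k + 1) = 3^((k+1) - 1) - 7^(k+1),
which is the claimed formula at n = k+1.
This completes the induction.

s_n = 3^(n - 1) - 7^n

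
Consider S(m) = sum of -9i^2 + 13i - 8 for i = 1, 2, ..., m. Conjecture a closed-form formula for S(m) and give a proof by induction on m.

S(m) = -m(3m^2 - 2m + 3)

We claim S(m) = -m(3m^2 - 2m + 3) for all m ≥ 1.
For the base case m = 1: S(1) = -4, and the closed form gives -4. They agree.
For the inductive step, assume it holds for an arbitrary i ≥ 1, so S(i) = i(-3i^2 + 2i - 3).
Then S(i+1) = S(i) + (13i - 9(i + 1)^2 + 5) = (i(-3i^2 + 2i - 3)) + (13i - 9(i + 1)^2 + 5).
Simplifying, S(i+1) = -(i + 1)(3i^2 + 4i + 4) = -(i+1)(3(i+1)^2 - 2(i+1) + 3),
which is the closed form with m = i+1.
Hence, by induction on m, the claim holds for every m ≥ 1.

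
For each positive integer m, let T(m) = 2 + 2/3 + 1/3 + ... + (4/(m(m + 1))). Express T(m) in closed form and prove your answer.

T(m) = 4m/(m + 1)

We claim T(m) = 4m/(m + 1) for all m ≥ 1.
Base step (m = 1): T(1) = 2, and the closed form gives 2. They agree.
Inductive step: suppose the statement holds for some r ≥ 1, so T(r) = 4r/(r + 1).
Then T(r+1) = T(r) + (4/((r + 1)(r + 2))) = (4r/(r + 1)) + (4/((r + 1)(r + 2))).
Simplifying, T(r+1) = 4(r + 1)/(r + 2) = 4(r+1)/((r+1) + 1),
which is the closed form with m = r+1.
Hence, by induction on m, the claim holds for every m ≥ 1.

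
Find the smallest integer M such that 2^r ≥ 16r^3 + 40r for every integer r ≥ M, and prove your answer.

At r = 16: 65536 < 66176, so the inequality fails and M ≥ 17. We prove 2^r ≥ 16r^3 + 40r for all r ≥ 17.
Base case (r = 17): 2^r = 131072 and 16r^3 + 40r = 79288, so 131072 ≥ 79288.
Inductive step: assume the claim holds for r = i, so 2^i ≥ 16i^3 + 40i.
Then 2^(i + 1) = 2·(2^i) ≥ 2·(16i^3 + 40i).
Also, for i ≥ 17 we have 2·(16i^3 + 40i) ≥ 16(i+1)^3 + 40(i+1), since 2·(16i^3 + 40i) − (16(i+1)^3 + 40(i+1)) = 16i^3 - 48i^2 - 8i - 56, which is nonnegative for all i ≥ 17.
Combining, 2^(i + 1) ≥ 16(i+1)^3 + 40(i+1).
This completes the induction.
Hence the smallest such M is 17.

M = 17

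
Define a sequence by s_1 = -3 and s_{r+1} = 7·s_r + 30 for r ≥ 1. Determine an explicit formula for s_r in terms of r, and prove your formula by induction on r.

Computing the first terms: s_1 = -3, s_2 = 9, s_3 = 93. This suggests s_r = 2·7^(r - 1) - 5.
Base case (r = 1): the formula gives -3 = -3 = s_1.
Inductive step: suppose the statement holds for some j ≥ 1, so s_j = 2·7^(j - 1) - 5.
Then s_{j+1} = 7·s_j + 30 = 7·(2·7^(j - 1) - 5) + 30 = 2·7^j - 5 = 2·7^((j+1) - 1) - 5,
which is the claimed formula at r = j+1.
Hence, by induction on r, the claim holds for every r ≥ 1.

s_r = 2·7^(r - 1) - 5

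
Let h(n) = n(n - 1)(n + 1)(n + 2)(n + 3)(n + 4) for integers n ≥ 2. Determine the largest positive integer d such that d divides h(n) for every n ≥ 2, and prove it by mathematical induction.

d = 720

Computing the first values: h(2) = 720 and h(3) = 5040; gcd(720, 5040) = 720, so d ≤ 720.
We prove 720 | n(n - 1)(n + 1)(n + 2)(n + 3)(n + 4) for all n ≥ 2 by induction on n.
Base step (n = 2): h(2) = 720 = 720·(1), so 720 | h(2).
For the inductive step, assume it holds for an arbitrary j ≥ 2, i.e. 720 | h(j). Then
h(j+1) − h(j) = j·(j+1)·(j+2)·(j+3)·(j+4)·(j+5) − (j-1)·j·(j+1)·(j+2)·(j+3)·(j+4) = j·(j+1)·(j+2)·(j+3)·(j+4)·[(j+5) − (j-1)] = 6·j·(j+1)·(j+2)·(j+3)·(j+4). The product of 5 consecutive integers is divisible by (5)! = 120, so h(j+1) − h(j) is divisible by 6·120 = 720. By the inductive hypothesis 720 | h(j), hence 720 | h(j+1).
This completes the induction.
Therefore the largest such d is 720.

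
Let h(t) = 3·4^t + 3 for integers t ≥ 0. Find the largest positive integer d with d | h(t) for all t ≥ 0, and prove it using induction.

d = 3

Computing the first values: h(0) = 6 and h(1) = 15; gcd(6, 15) = 3, so d ≤ 3.
We prove 3 | 3·4^t + 3 for all t ≥ 0 by induction on t.
For the base case t = 0: h(0) = 6 = 3·(2), so 3 | h(0).
Inductive step: assume the claim holds for t = p, i.e. 3 | h(p). Then
h(p+1) = 3·4^(p+1) + 3 = 4·(3·4^p + 3) - 9 = 4·h(p) - 9. The first term is divisible by 3 by the inductive hypothesis, and -9 is divisible by 3. Hence 3 | h(p+1).
By the principle of mathematical induction, the result holds for all t ≥ 0.
Therefore the largest such d is 3.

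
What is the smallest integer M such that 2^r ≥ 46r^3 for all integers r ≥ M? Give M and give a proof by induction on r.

At r = 18: 262144 < 268272, so the inequality fails and M ≥ 19. We prove 2^r ≥ 46r^3 for all r ≥ 19.
For the base case r = 19: 2^r = 524288 and 46r^3 = 315514, so 524288 ≥ 315514.
For the inductive step, assume it holds for an arbitrary p ≥ 19, so 2^p ≥ 46p^3.
Then 2^(p + 1) = 2·(2^p) ≥ 2·(46p^3).
Also, for p ≥ 19 we have 2·(46p^3) ≥ 46(p+1)^3, since 2 ≥ (1 + 1/p)^3 for all p ≥ 19.
Combining, 2^(p + 1) ≥ 46(p+1)^3.
Hence, by induction on r, the claim holds for every r ≥ 19.
Hence the smallest such M is 19.

M = 19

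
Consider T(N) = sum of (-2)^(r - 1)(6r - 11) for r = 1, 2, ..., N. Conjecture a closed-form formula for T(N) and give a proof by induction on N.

T(N) = (-2)^N(-2N + 3) - 3

We claim T(N) = (-2)^N(-2N + 3) - 3 for all N ≥ 1.
For the base case N = 1: T(1) = -5, and the closed form gives -5. They agree.
Inductive step: suppose the statement holds for some r ≥ 1, so T(r) = (-2)^r(-2r + 3) - 3.
Then T(r+1) = T(r) + ((-2)^r(6r - 5)) = ((-2)^r(-2r + 3) - 3) + ((-2)^r(6r - 5)).
Simplifying, T(r+1) = (-2)^(r + 1) + (-2)^(r + 2)r - 3 = (-2)^(r+1)(-2(r+1) + 3) - 3,
which is the closed form with N = r+1.
By induction, the statement is established for all N ≥ 1.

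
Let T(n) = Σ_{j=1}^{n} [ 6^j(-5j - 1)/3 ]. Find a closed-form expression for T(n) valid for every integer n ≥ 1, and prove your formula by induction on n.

T(n) = -2·6^n·n

We claim T(n) = -2·6^n·n for all n ≥ 1.
Base step (n = 1): T(1) = -12, and the closed form gives -12. They agree.
For the inductive step, assume it holds for an arbitrary j ≥ 1, so T(j) = -2·6^j·j.
Then T(j+1) = T(j) + (6^j(-10j - 12)) = (-2·6^j·j) + (6^j(-10j - 12)).
Simplifying, T(j+1) = 12·6^j(-j - 1) = -2·6^(j+1)·(j+1),
which is the closed form with n = j+1.
By the principle of mathematical induction, the result holds for all n ≥ 1.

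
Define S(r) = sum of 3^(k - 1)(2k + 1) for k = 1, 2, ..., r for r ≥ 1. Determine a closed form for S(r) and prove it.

S(r) = 3^r·r

We claim S(r) = 3^r·r for all r ≥ 1.
When r = 1: S(1) = 3, and the closed form gives 3. They agree.
Inductive step: assume the claim holds for r = k, so S(k) = 3^k·k.
Then S(k+1) = S(k) + (3^k(2k + 3)) = (3^k·k) + (3^k(2k + 3)).
Simplifying, S(k+1) = 3^(k + 1)(k + 1) = 3^(k+1)·(k+1),
which is the closed form with r = k+1.
Hence, by induction on r, the claim holds for every r ≥ 1.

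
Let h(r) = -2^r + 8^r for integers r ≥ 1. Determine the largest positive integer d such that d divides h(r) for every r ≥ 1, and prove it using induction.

d = 6

Computing the first values: h(1) = 6 and h(2) = 60; gcd(6, 60) = 6, so d ≤ 6.
We prove 6 | -2^r + 8^r for all r ≥ 1 by induction on r.
Base step (r = 1): h(1) = 6 = 6·(1), so 6 | h(1).
Inductive step: suppose the statement holds for some k ≥ 1, i.e. 6 | h(k). Then
8^{k+1} − 2^{k+1} = 8·8^k − 2·2^k = 8·(8^k − 2^k) + (6)·2^k. The first term is divisible by 6 by the inductive hypothesis, and the second term (6)·2^k is divisible by 6 since 6 | 6. Hence 6 | h(k+1).
By induction, the statement is established for all r ≥ 1.
Therefore the largest such d is 6.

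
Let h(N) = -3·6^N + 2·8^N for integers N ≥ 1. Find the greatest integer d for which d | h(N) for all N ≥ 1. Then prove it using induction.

d = 2

Computing the first values: h(1) = -2 and h(2) = 20; gcd(-2, 20) = 2, so d ≤ 2.
We prove 2 | -3·6^N + 2·8^N for all N ≥ 1 by induction on N.
When N = 1: h(1) = -2 = 2·(-1), so 2 | h(1).
Inductive step: assume the claim holds for N = i, i.e. 2 | h(i). Then
h(i+1) − 8·h(i) = (-3·6^(i+1) + 2·8^(i+1)) − 8·(-3·6^i + 2·8^i) = (-3)·6^i·(6 − 8) = (6)·6^i. Since 2 | h(i) by the inductive hypothesis, 2 | 8·h(i); and 2 | 6 since 6 = 2·3. Therefore 2 | h(i+1).
By the principle of mathematical induction, the result holds for all N ≥ 1.
Therefore the largest such d is 2.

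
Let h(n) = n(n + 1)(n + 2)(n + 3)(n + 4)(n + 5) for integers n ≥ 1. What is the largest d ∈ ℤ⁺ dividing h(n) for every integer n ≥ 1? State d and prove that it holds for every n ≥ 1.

Computing the first values: h(1) = 720 and h(2) = 5040; gcd(720, 5040) = 720, so d ≤ 720.
We prove 720 | n(n + 1)(n + 2)(n + 3)(n + 4)(n + 5) for all n ≥ 1 by induction on n.
When n = 1: h(1) = 720 = 720·(1), so 720 | h(1).
Suppose the result is true for n = i, i.e. 720 | h(i). Then
h(i+1) − h(i) = (i+1)·(i+2)·(i+3)·(i+4)·(i+5)·(i+6) − i·(i+1)·(i+2)·(i+3)·(i+4)·(i+5) = (i+1)·(i+2)·(i+3)·(i+4)·(i+5)·[(i+6) − i] = 6·(i+1)·(i+2)·(i+3)·(i+4)·(i+5). The product of 5 consecutive integers is divisible by (5)! = 120, so h(i+1) − h(i) is divisible by 6·120 = 720. By the inductive hypothesis 720 | h(i), hence 720 | h(i+1).
By the principle of mathematical induction, the result holds for all n ≥ 1.
Therefore the largest such d is 720.

d = 720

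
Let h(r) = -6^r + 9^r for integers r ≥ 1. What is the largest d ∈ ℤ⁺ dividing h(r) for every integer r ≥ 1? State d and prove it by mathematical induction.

d = 3

Computing the first values: h(1) = 3 and h(2) = 45; gcd(3, 45) = 3, so d ≤ 3.
We prove 3 | -6^r + 9^r for all r ≥ 1 by induction on r.
For the base case r = 1: h(1) = 3 = 3·(1), so 3 | h(1).
Suppose the result is true for r = k, i.e. 3 | h(k). Then
9^{k+1} − 6^{k+1} = 9·9^k − 6·6^k = 9·(9^k − 6^k) + (3)·6^k. The first term is divisible by 3 by the inductive hypothesis, and the second term (3)·6^k is divisible by 3 since 3 | 3. Hence 3 | h(k+1).
This completes the induction.
Therefore the largest such d is 3.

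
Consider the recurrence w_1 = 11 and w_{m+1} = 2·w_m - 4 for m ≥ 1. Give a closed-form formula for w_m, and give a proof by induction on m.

w_m = 7·2^(m - 1) + 4

Computing the first terms: w_1 = 11, w_2 = 18, w_3 = 32. This suggests w_m = 7·2^(m - 1) + 4.
Base case (m = 1): the formula gives 11 = 11 = w_1.
For the inductive step, assume it holds for an arbitrary i ≥ 1, so w_i = 7·2^(i - 1) + 4.
Then w_{i+1} = 2·w_i - 4 = 2·(7·2^(i - 1) + 4) - 4 = 7·2^i + 4 = 7·2^((i+1) - 1) + 4,
which is the claimed formula at m = i+1.
Hence, by induction on m, the claim holds for every m ≥ 1.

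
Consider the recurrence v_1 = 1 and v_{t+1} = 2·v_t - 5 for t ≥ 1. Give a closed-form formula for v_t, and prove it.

v_t = -2^(t + 1) + 5

Computing the first terms: v_1 = 1, v_2 = -3, v_3 = -11. This suggests v_t = -2^(t + 1) + 5.
For the base case t = 1: the formula gives 1 = 1 = v_1.
For the inductive step, assume it holds for an arbitrary m ≥ 1, so v_m = -2^(m + 1) + 5.
Then v_{m+1} = 2·v_m - 5 = 2·(-2^(m + 1) + 5) - 5 = -2^(m + 2) + 5 = -2^((m+1) + 1) + 5,
which is the claimed formula at t = m+1.
Hence, by induction on t, the claim holds for every t ≥ 1.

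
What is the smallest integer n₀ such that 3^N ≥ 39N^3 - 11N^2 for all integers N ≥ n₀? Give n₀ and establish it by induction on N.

At N = 9: 19683 < 27540, so the inequality fails and n₀ ≥ 10. We prove 3^N ≥ 39N^3 - 11N^2 for all N ≥ 10.
Base case (N = 10): 3^N = 59049 and 39N^3 - 11N^2 = 37900, so 59049 ≥ 37900.
Inductive step: assume the claim holds for N = r, so 3^r ≥ 39r^3 - 11r^2.
Then 3^(r + 1) = 3·(3^r) ≥ 3·(39r^3 - 11r^2).
Also, for r ≥ 10 we have 3·(39r^3 - 11r^2) ≥ 39(r+1)^3 - 11(r+1)^2, since 3·(39r^3 - 11r^2) − (39(r+1)^3 - 11(r+1)^2) = 78r^3 - 139r^2 - 95r - 28, which is nonnegative for all r ≥ 10.
Combining, 3^(r + 1) ≥ 39(r+1)^3 - 11(r+1)^2.
Hence, by induction on N, the claim holds for every N ≥ 10.
Hence the smallest such n₀ is 10.

n₀ = 10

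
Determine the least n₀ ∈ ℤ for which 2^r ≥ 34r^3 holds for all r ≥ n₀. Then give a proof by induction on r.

At r = 17: 131072 < 167042, so the inequality fails and n₀ ≥ 18. We prove 2^r ≥ 34r^3 for all r ≥ 18.
Base case (r = 18): 2^r = 262144 and 34r^3 = 198288, so 262144 ≥ 198288.
Inductive step: suppose the statement holds for some i ≥ 18, so 2^i ≥ 34i^3.
Then 2^(i + 1) = 2·(2^i) ≥ 2·(34i^3).
Also, for i ≥ 18 we have 2·(34i^3) ≥ 34(i+1)^3, since 2 ≥ (1 + 1/i)^3 for all i ≥ 18.
Combining, 2^(i + 1) ≥ 34(i+1)^3.
By the principle of mathematical induction, the result holds for all r ≥ 18.
Hence the smallest such n₀ is 18.

n₀ = 18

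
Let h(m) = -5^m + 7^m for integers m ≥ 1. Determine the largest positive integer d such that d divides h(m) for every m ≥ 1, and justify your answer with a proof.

Computing the first values: h(1) = 2 and h(2) = 24; gcd(2, 24) = 2, so d ≤ 2.
We prove 2 | -5^m + 7^m for all m ≥ 1 by induction on m.
Base case (m = 1): h(1) = 2 = 2·(1), so 2 | h(1).
Inductive step: suppose the statement holds for some i ≥ 1, i.e. 2 | h(i). Then
7^{i+1} − 5^{i+1} = 7·7^i − 5·5^i = 7·(7^i − 5^i) + (2)·5^i. The first term is divisible by 2 by the inductive hypothesis, and the second term (2)·5^i is divisible by 2 since 2 | 2. Hence 2 | h(i+1).
Hence, by induction on m, the claim holds for every m ≥ 1.
Therefore the largest such d is 2.

d = 2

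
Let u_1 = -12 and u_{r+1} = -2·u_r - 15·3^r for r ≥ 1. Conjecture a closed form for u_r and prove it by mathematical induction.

Computing the first terms: u_1 = -12, u_2 = -21, u_3 = -93. This suggests u_r = -3(-2)^(r - 1) - 3^(r + 1).
Base case (r = 1): the formula gives -12 = -12 = u_1.
Inductive step: assume the claim holds for r = j, so u_j = -3(-2)^(j - 1) - 3^(j + 1).
Then u_{j+1} = -2·u_j - 15·3^j = -2·(-3(-2)^(j - 1) - 3^(j + 1)) - 15·3^j = -3(-2)^j - 3^(j + 2) = -3(-2)^((j+1) - 1) - 3^((j+1) + 1),
which is the claimed formula at r = j+1.
By induction, the statement is established for all r ≥ 1.

u_r = -3(-2)^(r - 1) - 3^(r + 1)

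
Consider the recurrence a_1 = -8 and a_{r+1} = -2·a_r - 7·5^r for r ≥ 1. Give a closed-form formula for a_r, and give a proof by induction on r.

a_r = -3(-2)^(r - 1) - 5^r

Computing the first terms: a_1 = -8, a_2 = -19, a_3 = -137. This suggests a_r = -3(-2)^(r - 1) - 5^r.
When r = 1: the formula gives -8 = -8 = a_1.
Suppose the result is true for r = k, so a_k = -3(-2)^(k - 1) - 5^k.
Then a_{k+1} = -2·a_k - 7·5^k = -2·(-3(-2)^(k - 1) - 5^k) - 7·5^k = -3(-2)^k - 5^(k + 1) = -3(-2)^((k+1) - 1) - 5^(k+1),
which is the claimed formula at r = k+1.
By the principle of mathematical induction, the result holds for all r ≥ 1.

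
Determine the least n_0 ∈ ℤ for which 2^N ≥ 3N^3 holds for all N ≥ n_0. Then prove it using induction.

At N = 12: 4096 < 5184, so the inequality fails and n_0 ≥ 13. We prove 2^N ≥ 3N^3 for all N ≥ 13.
When N = 13: 2^N = 8192 and 3N^3 = 6591, so 8192 ≥ 6591.
For the inductive step, assume it holds for an arbitrary k ≥ 13, so 2^k ≥ 3k^3.
Then 2^(k + 1) = 2·(2^k) ≥ 2·(3k^3).
Also, for k ≥ 13 we have 2·(3k^3) ≥ 3(k+1)^3, since 2 ≥ (1 + 1/k)^3 for all k ≥ 13.
Combining, 2^(k + 1) ≥ 3(k+1)^3.
This completes the induction.
Hence the smallest such n_0 is 13.

n_0 = 13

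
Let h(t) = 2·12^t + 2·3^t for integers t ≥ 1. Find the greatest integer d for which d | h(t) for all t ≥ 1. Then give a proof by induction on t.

d = 6

Computing the first values: h(1) = 30 and h(2) = 306; gcd(30, 306) = 6, so d ≤ 6.
We prove 6 | 2·12^t + 2·3^t for all t ≥ 1 by induction on t.
When t = 1: h(1) = 30 = 6·(5), so 6 | h(1).
Suppose the result is true for t = p, i.e. 6 | h(p). Then
h(p+1) − 12·h(p) = (2·12^(p+1) + 2·3^(p+1)) − 12·(2·12^p + 2·3^p) = (2)·3^p·(3 − 12) = (-18)·3^p. Since 6 | h(p) by the inductive hypothesis, 6 | 12·h(p); and 6 | -18 since -18 = 6·-3. Therefore 6 | h(p+1).
Hence, by induction on t, the claim holds for every t ≥ 1.
Therefore the largest such d is 6.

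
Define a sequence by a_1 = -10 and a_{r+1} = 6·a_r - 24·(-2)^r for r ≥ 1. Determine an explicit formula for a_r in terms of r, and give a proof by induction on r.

a_r = 3(-2)^r - 4·6^(r - 1)

Computing the first terms: a_1 = -10, a_2 = -12, a_3 = -168. This suggests a_r = 3(-2)^r - 4·6^(r - 1).
Base step (r = 1): the formula gives -10 = -10 = a_1.
For the inductive step, assume it holds for an arbitrary m ≥ 1, so a_m = 3(-2)^m - 4·6^(m - 1).
Then a_{m+1} = 6·a_m - 24·(-2)^m = 6·(3(-2)^m - 4·6^(m - 1)) - 24·(-2)^m = 3(-2)^(m + 1) - 4·6^m = 3(-2)^(m+1) - 4·6^((m+1) - 1),
which is the claimed formula at r = m+1.
Hence, by induction on r, the claim holds for every r ≥ 1.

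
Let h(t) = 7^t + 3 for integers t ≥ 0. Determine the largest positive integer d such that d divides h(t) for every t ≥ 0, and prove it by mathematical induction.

Computing the first values: h(0) = 4 and h(1) = 10; gcd(4, 10) = 2, so d ≤ 2.
We prove 2 | 7^t + 3 for all t ≥ 0 by induction on t.
Base case (t = 0): h(0) = 4 = 2·(2), so 2 | h(0).
Inductive step: assume the claim holds for t = p, i.e. 2 | h(p). Then
h(p+1) = 7^(p+1) + 3 = 7·(7^p + 3) - 18 = 7·h(p) - 18. The first term is divisible by 2 by the inductive hypothesis, and -18 is divisible by 2. Hence 2 | h(p+1).
Hence, by induction on t, the claim holds for every t ≥ 0.
Therefore the largest such d is 2.

d = 2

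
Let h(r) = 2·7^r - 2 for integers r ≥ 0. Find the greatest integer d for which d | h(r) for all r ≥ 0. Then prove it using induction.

Computing the first values: h(0) = 0 and h(1) = 12; gcd(0, 12) = 12, so d ≤ 12.
We prove 12 | 2·7^r - 2 for all r ≥ 0 by induction on r.
Base case (r = 0): h(0) = 0 = 12·(0), so 12 | h(0).
Inductive step: suppose the statement holds for some j ≥ 0, i.e. 12 | h(j). Then
h(j+1) = 2·7^(j+1) - 2 = 7·(2·7^j - 2) + 12 = 7·h(j) + 12. The first term is divisible by 12 by the inductive hypothesis, and 12 is divisible by 12. Hence 12 | h(j+1).
By the principle of mathematical induction, the result holds for all r ≥ 0.
Therefore the largest such d is 12.

d = 12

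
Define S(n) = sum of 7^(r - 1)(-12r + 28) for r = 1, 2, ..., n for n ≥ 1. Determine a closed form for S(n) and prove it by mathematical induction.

S(n) = 7^n(-2n + 5) - 5

We claim S(n) = 7^n(-2n + 5) - 5 for all n ≥ 1.
Base step (n = 1): S(1) = 16, and the closed form gives 16. They agree.
For the inductive step, assume it holds for an arbitrary r ≥ 1, so S(r) = 7^r(-2r + 5) - 5.
Then S(r+1) = S(r) + (7^r(-12r + 16)) = (7^r(-2r + 5) - 5) + (7^r(-12r + 16)).
Simplifying, S(r+1) = -14·7^r·r + 21·7^r - 5 = 7^(r+1)(-2(r+1) + 5) - 5,
which is the closed form with n = r+1.
This completes the induction.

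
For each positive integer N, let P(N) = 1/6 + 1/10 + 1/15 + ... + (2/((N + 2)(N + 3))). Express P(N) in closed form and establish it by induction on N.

We claim P(N) = 2N/(3(N + 3)) for all N ≥ 1.
Base step (N = 1): P(1) = 1/6, and the closed form gives 1/6. They agree.
Suppose the result is true for N = m, so P(m) = 2m/(3(m + 3)).
Then P(m+1) = P(m) + (2/((m + 3)(m + 4))) = (2m/(3(m + 3))) + (2/((m + 3)(m + 4))).
Simplifying, P(m+1) = 2(m + 1)/(3(m + 4)) = 2(m+1)/(3((m+1) + 3)),
which is the closed form with N = m+1.
Hence, by induction on N, the claim holds for every N ≥ 1.

P(N) = 2N/(3(N + 3))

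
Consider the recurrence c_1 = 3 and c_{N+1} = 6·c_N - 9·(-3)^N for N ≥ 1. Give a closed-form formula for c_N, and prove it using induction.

Computing the first terms: c_1 = 3, c_2 = 45, c_3 = 189. This suggests c_N = (-3)^N + 6^N.
For the base case N = 1: the formula gives 3 = 3 = c_1.
Inductive step: suppose the statement holds for some j ≥ 1, so c_j = (-3)^j + 6^j.
Then c_{j+1} = 6·c_j - 9·(-3)^j = 6·((-3)^j + 6^j) - 9·(-3)^j = (-3)^(j + 1) + 6^(j + 1),
which is the claimed formula at N = j+1.
By induction, the statement is established for all N ≥ 1.

c_N = (-3)^N + 6^N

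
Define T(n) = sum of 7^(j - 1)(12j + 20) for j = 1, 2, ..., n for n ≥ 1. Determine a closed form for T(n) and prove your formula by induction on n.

We claim T(n) = 7^n(2n + 3) - 3 for all n ≥ 1.
Base case (n = 1): T(1) = 32, and the closed form gives 32. They agree.
For the inductive step, assume it holds for an arbitrary j ≥ 1, so T(j) = 7^j(2j + 3) - 3.
Then T(j+1) = T(j) + (7^j(12j + 32)) = (7^j(2j + 3) - 3) + (7^j(12j + 32)).
Simplifying, T(j+1) = 14·7^j·j + 35·7^j - 3 = 7^(j+1)(2(j+1) + 3) - 3,
which is the closed form with n = j+1.
By the principle of mathematical induction, the result holds for all n ≥ 1.

T(n) = 7^n(2n + 3) - 3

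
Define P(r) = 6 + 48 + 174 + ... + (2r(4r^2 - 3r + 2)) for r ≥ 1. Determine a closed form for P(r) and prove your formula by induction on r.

We claim P(r) = r(r + 1)(2r^2 + 1) for all r ≥ 1.
Base case (r = 1): P(1) = 6, and the closed form gives 6. They agree.
Inductive step: assume the claim holds for r = m, so P(m) = m(2m^3 + 2m^2 + m + 1).
Then P(m+1) = P(m) + (8m^3 + 18m^2 + 16m + 6) = (m(2m^3 + 2m^2 + m + 1)) + (8m^3 + 18m^2 + 16m + 6).
Simplifying, P(m+1) = (m + 1)(m + 2)(2m^2 + 4m + 3) = (m+1)((m+1) + 1)(2(m+1)^2 + 1),
which is the closed form with r = m+1.
By induction, the statement is established for all r ≥ 1.

P(r) = r(r + 1)(2r^2 + 1)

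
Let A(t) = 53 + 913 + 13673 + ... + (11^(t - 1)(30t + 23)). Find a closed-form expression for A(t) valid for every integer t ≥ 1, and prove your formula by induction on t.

We claim A(t) = 11^t(3t + 2) - 2 for all t ≥ 1.
Base case (t = 1): A(1) = 53, and the closed form gives 53. They agree.
Suppose the result is true for t = j, so A(j) = 11^j(3j + 2) - 2.
Then A(j+1) = A(j) + (11^j(30j + 53)) = (11^j(3j + 2) - 2) + (11^j(30j + 53)).
Simplifying, A(j+1) = 33·11^j·j + 55·11^j - 2 = 11^(j+1)(3(j+1) + 2) - 2,
which is the closed form with t = j+1.
By induction, the statement is established for all t ≥ 1.

A(t) = 11^t(3t + 2) - 2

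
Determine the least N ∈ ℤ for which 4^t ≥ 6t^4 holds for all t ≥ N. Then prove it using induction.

At t = 6: 4096 < 7776, so the inequality fails and N ≥ 7. We prove 4^t ≥ 6t^4 for all t ≥ 7.
For the base case t = 7: 4^t = 16384 and 6t^4 = 14406, so 16384 ≥ 14406.
For the inductive step, assume it holds for an arbitrary r ≥ 7, so 4^r ≥ 6r^4.
Then 4^(r + 1) = 4·(4^r) ≥ 4·(6r^4).
Also, for r ≥ 7 we have 4·(6r^4) ≥ 6(r+1)^4, since 4 ≥ (1 + 1/r)^4 for all r ≥ 7.
Combining, 4^(r + 1) ≥ 6(r+1)^4.
By the principle of mathematical induction, the result holds for all t ≥ 7.
Hence the smallest such N is 7.

N = 7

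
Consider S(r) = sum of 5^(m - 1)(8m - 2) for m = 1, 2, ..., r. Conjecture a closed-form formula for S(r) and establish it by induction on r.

S(r) = 5^r(2r - 1) + 1

We claim S(r) = 5^r(2r - 1) + 1 for all r ≥ 1.
When r = 1: S(1) = 6, and the closed form gives 6. They agree.
Inductive step: suppose the statement holds for some m ≥ 1, so S(m) = 5^m(2m - 1) + 1.
Then S(m+1) = S(m) + (5^m(8m + 6)) = (5^m(2m - 1) + 1) + (5^m(8m + 6)).
Simplifying, S(m+1) = 10·5^m·m + 5·5^m + 1 = 5^(m+1)(2(m+1) - 1) + 1,
which is the closed form with r = m+1.
Hence, by induction on r, the claim holds for every r ≥ 1.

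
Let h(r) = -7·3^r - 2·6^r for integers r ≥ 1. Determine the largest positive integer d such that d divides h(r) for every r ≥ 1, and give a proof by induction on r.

Computing the first values: h(1) = -33 and h(2) = -135; gcd(-33, -135) = 3, so d ≤ 3.
We prove 3 | -7·3^r - 2·6^r for all r ≥ 1 by induction on r.
When r = 1: h(1) = -33 = 3·(-11), so 3 | h(1).
Inductive step: suppose the statement holds for some j ≥ 1, i.e. 3 | h(j). Then
h(j+1) − 6·h(j) = (-7·3^(j+1) - 2·6^(j+1)) − 6·(-7·3^j - 2·6^j) = (-7)·3^j·(3 − 6) = (21)·3^j. Since 3 | h(j) by the inductive hypothesis, 3 | 6·h(j); and 3 | 21 since 21 = 3·7. Therefore 3 | h(j+1).
By the principle of mathematical induction, the result holds for all r ≥ 1.
Therefore the largest such d is 3.

d = 3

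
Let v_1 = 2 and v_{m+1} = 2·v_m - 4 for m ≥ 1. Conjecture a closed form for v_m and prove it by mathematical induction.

v_m = -2^m + 4

Computing the first terms: v_1 = 2, v_2 = 0, v_3 = -4. This suggests v_m = -2^m + 4.
When m = 1: the formula gives 2 = 2 = v_1.
Inductive step: assume the claim holds for m = i, so v_i = -2^i + 4.
Then v_{i+1} = 2·v_i - 4 = 2·(-2^i + 4) - 4 = -2^(i + 1) + 4,
which is the claimed formula at m = i+1.
By the principle of mathematical induction, the result holds for all m ≥ 1.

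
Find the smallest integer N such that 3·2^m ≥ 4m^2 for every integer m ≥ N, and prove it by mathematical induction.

At m = 5: 96 < 100, so the inequality fails and N ≥ 6. We prove 3·2^m ≥ 4m^2 for all m ≥ 6.
Base case (m = 6): 3·2^m = 192 and 4m^2 = 144, so 192 ≥ 144.
For the inductive step, assume it holds for an arbitrary r ≥ 6, so 3·2^r ≥ 4r^2.
Then 3·2^(r + 1) = 2·(3·2^r) ≥ 2·(4r^2).
Also, for r ≥ 6 we have 2·(4r^2) ≥ 4(r+1)^2, since 2 ≥ (1 + 1/r)^2 for all r ≥ 6.
Combining, 3·2^(r + 1) ≥ 4(r+1)^2.
By induction, the statement is established for all m ≥ 6.
Hence the smallest such N is 6.

N = 6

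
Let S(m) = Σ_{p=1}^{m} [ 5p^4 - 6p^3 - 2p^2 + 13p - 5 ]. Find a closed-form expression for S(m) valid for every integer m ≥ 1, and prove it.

S(m) = m(m^4 + m^3 - 2m^2 + 4m + 1)

We claim S(m) = m(m^4 + m^3 - 2m^2 + 4m + 1) for all m ≥ 1.
When m = 1: S(1) = 5, and the closed form gives 5. They agree.
For the inductive step, assume it holds for an arbitrary p ≥ 1, so S(p) = p(p^4 + p^3 - 2p^2 + 4p + 1).
Then S(p+1) = S(p) + (5p^4 + 14p^3 + 10p^2 + 11p + 5) = (p(p^4 + p^3 - 2p^2 + 4p + 1)) + (5p^4 + 14p^3 + 10p^2 + 11p + 5).
Simplifying, S(p+1) = (p + 1)(p^4 + 5p^3 + 7p^2 + 7p + 5) = (p+1)((p+1)^4 + (p+1)^3 - 2(p+1)^2 + 4(p+1) + 1),
which is the closed form with m = p+1.
This completes the induction.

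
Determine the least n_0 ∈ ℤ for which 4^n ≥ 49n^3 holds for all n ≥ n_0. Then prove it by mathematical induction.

At n = 7: 16384 < 16807, so the inequality fails and n_0 ≥ 8. We prove 4^n ≥ 49n^3 for all n ≥ 8.
Base case (n = 8): 4^n = 65536 and 49n^3 = 25088, so 65536 ≥ 25088.
Inductive step: suppose the statement holds for some k ≥ 8, so 4^k ≥ 49k^3.
Then 4^(k + 1) = 4·(4^k) ≥ 4·(49k^3).
Also, for k ≥ 8 we have 4·(49k^3) ≥ 49(k+1)^3, since 4 ≥ (1 + 1/k)^3 for all k ≥ 8.
Combining, 4^(k + 1) ≥ 49(k+1)^3.
By the principle of mathematical induction, the result holds for all n ≥ 8.
Hence the smallest such n_0 is 8.

n_0 = 8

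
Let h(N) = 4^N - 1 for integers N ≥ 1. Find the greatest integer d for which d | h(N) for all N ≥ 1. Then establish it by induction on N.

d = 3

Computing the first values: h(1) = 3 and h(2) = 15; gcd(3, 15) = 3, so d ≤ 3.
We prove 3 | 4^N - 1 for all N ≥ 1 by induction on N.
When N = 1: h(1) = 3 = 3·(1), so 3 | h(1).
Inductive step: suppose the statement holds for some j ≥ 1, i.e. 3 | h(j). Then
4^{j+1} − 1^{j+1} = 4·4^j − 1·1^j = 4·(4^j − 1^j) + (3)·1^j. The first term is divisible by 3 by the inductive hypothesis, and the second term (3)·1^j is divisible by 3 since 3 | 3. Hence 3 | h(j+1).
Hence, by induction on N, the claim holds for every N ≥ 1.
Therefore the largest such d is 3.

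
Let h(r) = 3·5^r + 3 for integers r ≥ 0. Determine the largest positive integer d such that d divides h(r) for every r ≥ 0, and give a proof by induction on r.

d = 6

Computing the first values: h(0) = 6 and h(1) = 18; gcd(6, 18) = 6, so d ≤ 6.
We prove 6 | 3·5^r + 3 for all r ≥ 0 by induction on r.
When r = 0: h(0) = 6 = 6·(1), so 6 | h(0).
Inductive step: assume the claim holds for r = m, i.e. 6 | h(m). Then
h(m+1) = 3·5^(m+1) + 3 = 5·(3·5^m + 3) - 12 = 5·h(m) - 12. The first term is divisible by 6 by the inductive hypothesis, and -12 is divisible by 6. Hence 6 | h(m+1).
This completes the induction.
Therefore the largest such d is 6.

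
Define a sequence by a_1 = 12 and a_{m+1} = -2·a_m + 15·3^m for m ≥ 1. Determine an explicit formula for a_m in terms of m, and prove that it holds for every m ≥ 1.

a_m = 3(-2)^(m - 1) + 3^(m + 1)

Computing the first terms: a_1 = 12, a_2 = 21, a_3 = 93. This suggests a_m = 3(-2)^(m - 1) + 3^(m + 1).
Base step (m = 1): the formula gives 12 = 12 = a_1.
Suppose the result is true for m = i, so a_i = 3(-2)^(i - 1) + 3^(i + 1).
Then a_{i+1} = -2·a_i + 15·3^i = -2·(3(-2)^(i - 1) + 3^(i + 1)) + 15·3^i = 3(-2)^i + 3^(i + 2) = 3(-2)^((i+1) - 1) + 3^((i+1) + 1),
which is the claimed formula at m = i+1.
By induction, the statement is established for all m ≥ 1.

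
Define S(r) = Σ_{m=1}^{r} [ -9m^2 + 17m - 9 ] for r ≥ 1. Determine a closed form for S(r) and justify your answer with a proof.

We claim S(r) = -r(3r^2 - 4r + 2) for all r ≥ 1.
When r = 1: S(1) = -1, and the closed form gives -1. They agree.
Suppose the result is true for r = m, so S(m) = m(-3m^2 + 4m - 2).
Then S(m+1) = S(m) + (-9m^2 - m - 1) = (m(-3m^2 + 4m - 2)) + (-9m^2 - m - 1).
Simplifying, S(m+1) = -(m + 1)(3m^2 + 2m + 1) = -(m+1)(3(m+1)^2 - 4(m+1) + 2),
which is the closed form with r = m+1.
By the principle of mathematical induction, the result holds for all r ≥ 1.

S(r) = -r(3r^2 - 4r + 2)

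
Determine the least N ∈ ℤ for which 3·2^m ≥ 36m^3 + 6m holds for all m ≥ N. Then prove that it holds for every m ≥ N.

At m = 15: 98304 < 121590, so the inequality fails and N ≥ 16. We prove 3·2^m ≥ 36m^3 + 6m for all m ≥ 16.
Base case (m = 16): 3·2^m = 196608 and 36m^3 + 6m = 147552, so 196608 ≥ 147552.
Inductive step: assume the claim holds for m = i, so 3·2^i ≥ 36i^3 + 6i.
Then 3·2^(i + 1) = 2·(3·2^i) ≥ 2·(36i^3 + 6i).
Also, for i ≥ 16 we have 2·(36i^3 + 6i) ≥ 36(i+1)^3 + 6(i+1), since 2·(36i^3 + 6i) − (36(i+1)^3 + 6(i+1)) = 36i^3 - 108i^2 - 102i - 42, which is nonnegative for all i ≥ 16.
Combining, 3·2^(i + 1) ≥ 36(i+1)^3 + 6(i+1).
Hence, by induction on m, the claim holds for every m ≥ 16.
Hence the smallest such N is 16.

N = 16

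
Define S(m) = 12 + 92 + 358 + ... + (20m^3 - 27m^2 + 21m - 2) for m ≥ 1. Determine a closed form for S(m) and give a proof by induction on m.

We claim S(m) = m(5m^3 + m^2 + 2m + 4) for all m ≥ 1.
When m = 1: S(1) = 12, and the closed form gives 12. They agree.
For the inductive step, assume it holds for an arbitrary r ≥ 1, so S(r) = r(5r^3 + r^2 + 2r + 4).
Then S(r+1) = S(r) + (20r^3 + 33r^2 + 27r + 12) = (r(5r^3 + r^2 + 2r + 4)) + (20r^3 + 33r^2 + 27r + 12).
Simplifying, S(r+1) = (r + 1)(5r^3 + 16r^2 + 19r + 12) = (r+1)(5(r+1)^3 + (r+1)^2 + 2(r+1) + 4),
which is the closed form with m = r+1.
By the principle of mathematical induction, the result holds for all m ≥ 1.

S(m) = m(5m^3 + m^2 + 2m + 4)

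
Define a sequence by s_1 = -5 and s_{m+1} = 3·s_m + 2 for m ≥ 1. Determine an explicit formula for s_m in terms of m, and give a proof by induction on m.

Computing the first terms: s_1 = -5, s_2 = -13, s_3 = -37. This suggests s_m = -4·3^(m - 1) - 1.
When m = 1: the formula gives -5 = -5 = s_1.
Suppose the result is true for m = k, so s_k = -4·3^(k - 1) - 1.
Then s_{k+1} = 3·s_k + 2 = 3·(-4·3^(k - 1) - 1) + 2 = -4·3^k - 1 = -4·3^((k+1) - 1) - 1,
which is the claimed formula at m = k+1.
This completes the induction.

s_m = -4·3^(m - 1) - 1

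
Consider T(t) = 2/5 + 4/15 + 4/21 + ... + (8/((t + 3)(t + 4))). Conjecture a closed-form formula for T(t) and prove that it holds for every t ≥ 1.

We claim T(t) = 2t/(t + 4) for all t ≥ 1.
For the base case t = 1: T(1) = 2/5, and the closed form gives 2/5. They agree.
Inductive step: suppose the statement holds for some i ≥ 1, so T(i) = 2i/(i + 4).
Then T(i+1) = T(i) + (8/((i + 4)(i + 5))) = (2i/(i + 4)) + (8/((i + 4)(i + 5))).
Simplifying, T(i+1) = 2(i + 1)/(i + 5) = 2(i+1)/((i+1) + 4),
which is the closed form with t = i+1.
By induction, the statement is established for all t ≥ 1.

T(t) = 2t/(t + 4)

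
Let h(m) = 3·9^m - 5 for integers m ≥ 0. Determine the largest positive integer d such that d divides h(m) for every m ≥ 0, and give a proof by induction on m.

Computing the first values: h(0) = -2 and h(1) = 22; gcd(-2, 22) = 2, so d ≤ 2.
We prove 2 | 3·9^m - 5 for all m ≥ 0 by induction on m.
When m = 0: h(0) = -2 = 2·(-1), so 2 | h(0).
For the inductive step, assume it holds for an arbitrary i ≥ 0, i.e. 2 | h(i). Then
h(i+1) = 3·9^(i+1) - 5 = 9·(3·9^i - 5) + 40 = 9·h(i) + 40. The first term is divisible by 2 by the inductive hypothesis, and 40 is divisible by 2. Hence 2 | h(i+1).
Hence, by induction on m, the claim holds for every m ≥ 0.
Therefore the largest such d is 2.

d = 2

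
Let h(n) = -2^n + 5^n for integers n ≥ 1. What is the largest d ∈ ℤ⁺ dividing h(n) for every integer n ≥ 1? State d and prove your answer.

Computing the first values: h(1) = 3 and h(2) = 21; gcd(3, 21) = 3, so d ≤ 3.
We prove 3 | -2^n + 5^n for all n ≥ 1 by induction on n.
When n = 1: h(1) = 3 = 3·(1), so 3 | h(1).
Inductive step: suppose the statement holds for some r ≥ 1, i.e. 3 | h(r). Then
5^{r+1} − 2^{r+1} = 5·5^r − 2·2^r = 5·(5^r − 2^r) + (3)·2^r. The first term is divisible by 3 by the inductive hypothesis, and the second term (3)·2^r is divisible by 3 since 3 | 3. Hence 3 | h(r+1).
This completes the induction.
Therefore the largest such d is 3.

d = 3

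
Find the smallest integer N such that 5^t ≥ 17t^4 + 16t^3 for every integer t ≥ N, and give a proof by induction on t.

At t = 6: 15625 < 25488, so the inequality fails and N ≥ 7. We prove 5^t ≥ 17t^4 + 16t^3 for all t ≥ 7.
For the base case t = 7: 5^t = 78125 and 17t^4 + 16t^3 = 46305, so 78125 ≥ 46305.
Inductive step: suppose the statement holds for some p ≥ 7, so 5^p ≥ 17p^4 + 16p^3.
Then 5^(p + 1) = 5·(5^p) ≥ 5·(17p^4 + 16p^3).
Also, for p ≥ 7 we have 5·(17p^4 + 16p^3) ≥ 17(p+1)^4 + 16(p+1)^3, since 5·(17p^4 + 16p^3) − (17(p+1)^4 + 16(p+1)^3) = 68p^4 - 4p^3 - 150p^2 - 116p - 33, which is nonnegative for all p ≥ 7.
Combining, 5^(p + 1) ≥ 17(p+1)^4 + 16(p+1)^3.
This completes the induction.
Hence the smallest such N is 7.

N = 7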